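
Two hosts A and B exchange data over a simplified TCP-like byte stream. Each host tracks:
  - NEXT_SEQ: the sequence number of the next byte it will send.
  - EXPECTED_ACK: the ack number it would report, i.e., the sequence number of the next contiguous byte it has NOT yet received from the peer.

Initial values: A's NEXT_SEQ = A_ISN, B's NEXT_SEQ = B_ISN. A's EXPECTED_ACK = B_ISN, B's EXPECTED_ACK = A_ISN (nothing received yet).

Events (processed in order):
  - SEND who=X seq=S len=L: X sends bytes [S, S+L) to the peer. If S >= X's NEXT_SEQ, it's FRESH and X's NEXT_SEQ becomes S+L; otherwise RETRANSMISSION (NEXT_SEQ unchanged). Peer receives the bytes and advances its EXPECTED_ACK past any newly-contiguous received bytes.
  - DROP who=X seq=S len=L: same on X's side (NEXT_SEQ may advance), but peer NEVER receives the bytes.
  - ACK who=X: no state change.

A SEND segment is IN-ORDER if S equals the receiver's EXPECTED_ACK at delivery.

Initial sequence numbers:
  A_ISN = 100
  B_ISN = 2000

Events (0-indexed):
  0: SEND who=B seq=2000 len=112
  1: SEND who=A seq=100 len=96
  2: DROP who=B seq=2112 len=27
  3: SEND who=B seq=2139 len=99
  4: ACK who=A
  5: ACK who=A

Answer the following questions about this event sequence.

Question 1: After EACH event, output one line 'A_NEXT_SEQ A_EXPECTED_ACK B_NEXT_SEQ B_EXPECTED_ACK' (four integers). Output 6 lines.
100 2112 2112 100
196 2112 2112 196
196 2112 2139 196
196 2112 2238 196
196 2112 2238 196
196 2112 2238 196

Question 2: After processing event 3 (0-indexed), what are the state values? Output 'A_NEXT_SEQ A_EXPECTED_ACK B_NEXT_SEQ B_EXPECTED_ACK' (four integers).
After event 0: A_seq=100 A_ack=2112 B_seq=2112 B_ack=100
After event 1: A_seq=196 A_ack=2112 B_seq=2112 B_ack=196
After event 2: A_seq=196 A_ack=2112 B_seq=2139 B_ack=196
After event 3: A_seq=196 A_ack=2112 B_seq=2238 B_ack=196

196 2112 2238 196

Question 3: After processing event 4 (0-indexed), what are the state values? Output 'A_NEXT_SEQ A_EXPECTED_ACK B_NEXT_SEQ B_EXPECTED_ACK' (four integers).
After event 0: A_seq=100 A_ack=2112 B_seq=2112 B_ack=100
After event 1: A_seq=196 A_ack=2112 B_seq=2112 B_ack=196
After event 2: A_seq=196 A_ack=2112 B_seq=2139 B_ack=196
After event 3: A_seq=196 A_ack=2112 B_seq=2238 B_ack=196
After event 4: A_seq=196 A_ack=2112 B_seq=2238 B_ack=196

196 2112 2238 196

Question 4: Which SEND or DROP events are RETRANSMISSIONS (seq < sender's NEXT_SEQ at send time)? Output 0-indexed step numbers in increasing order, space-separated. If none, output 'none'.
Step 0: SEND seq=2000 -> fresh
Step 1: SEND seq=100 -> fresh
Step 2: DROP seq=2112 -> fresh
Step 3: SEND seq=2139 -> fresh

Answer: none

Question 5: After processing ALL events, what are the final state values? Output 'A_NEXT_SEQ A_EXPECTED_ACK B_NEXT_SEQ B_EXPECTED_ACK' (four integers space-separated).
Answer: 196 2112 2238 196

Derivation:
After event 0: A_seq=100 A_ack=2112 B_seq=2112 B_ack=100
After event 1: A_seq=196 A_ack=2112 B_seq=2112 B_ack=196
After event 2: A_seq=196 A_ack=2112 B_seq=2139 B_ack=196
After event 3: A_seq=196 A_ack=2112 B_seq=2238 B_ack=196
After event 4: A_seq=196 A_ack=2112 B_seq=2238 B_ack=196
After event 5: A_seq=196 A_ack=2112 B_seq=2238 B_ack=196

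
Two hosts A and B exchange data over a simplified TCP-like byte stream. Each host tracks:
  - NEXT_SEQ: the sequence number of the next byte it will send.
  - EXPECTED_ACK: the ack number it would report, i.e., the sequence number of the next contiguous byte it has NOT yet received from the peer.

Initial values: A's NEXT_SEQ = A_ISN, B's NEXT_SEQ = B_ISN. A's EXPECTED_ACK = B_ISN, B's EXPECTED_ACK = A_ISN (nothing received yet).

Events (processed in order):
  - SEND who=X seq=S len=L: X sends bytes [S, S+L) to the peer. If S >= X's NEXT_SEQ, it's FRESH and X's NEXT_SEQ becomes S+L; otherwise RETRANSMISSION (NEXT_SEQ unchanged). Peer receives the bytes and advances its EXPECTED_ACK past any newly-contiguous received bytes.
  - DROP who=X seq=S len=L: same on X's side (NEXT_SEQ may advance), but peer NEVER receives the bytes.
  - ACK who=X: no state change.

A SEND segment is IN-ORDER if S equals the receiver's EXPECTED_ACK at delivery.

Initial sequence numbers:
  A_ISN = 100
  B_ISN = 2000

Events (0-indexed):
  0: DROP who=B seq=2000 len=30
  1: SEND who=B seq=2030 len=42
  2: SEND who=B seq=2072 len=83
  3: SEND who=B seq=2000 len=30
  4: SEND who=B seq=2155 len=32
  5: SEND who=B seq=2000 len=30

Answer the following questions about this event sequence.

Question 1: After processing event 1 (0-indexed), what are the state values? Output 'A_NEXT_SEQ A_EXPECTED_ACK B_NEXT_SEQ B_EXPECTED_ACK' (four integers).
After event 0: A_seq=100 A_ack=2000 B_seq=2030 B_ack=100
After event 1: A_seq=100 A_ack=2000 B_seq=2072 B_ack=100

100 2000 2072 100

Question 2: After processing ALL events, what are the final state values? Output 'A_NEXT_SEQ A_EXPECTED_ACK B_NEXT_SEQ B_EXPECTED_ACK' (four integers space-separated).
Answer: 100 2187 2187 100

Derivation:
After event 0: A_seq=100 A_ack=2000 B_seq=2030 B_ack=100
After event 1: A_seq=100 A_ack=2000 B_seq=2072 B_ack=100
After event 2: A_seq=100 A_ack=2000 B_seq=2155 B_ack=100
After event 3: A_seq=100 A_ack=2155 B_seq=2155 B_ack=100
After event 4: A_seq=100 A_ack=2187 B_seq=2187 B_ack=100
After event 5: A_seq=100 A_ack=2187 B_seq=2187 B_ack=100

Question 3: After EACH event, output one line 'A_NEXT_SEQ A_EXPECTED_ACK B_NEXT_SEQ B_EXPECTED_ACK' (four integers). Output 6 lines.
100 2000 2030 100
100 2000 2072 100
100 2000 2155 100
100 2155 2155 100
100 2187 2187 100
100 2187 2187 100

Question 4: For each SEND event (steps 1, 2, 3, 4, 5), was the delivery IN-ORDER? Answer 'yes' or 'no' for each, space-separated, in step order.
Answer: no no yes yes no

Derivation:
Step 1: SEND seq=2030 -> out-of-order
Step 2: SEND seq=2072 -> out-of-order
Step 3: SEND seq=2000 -> in-order
Step 4: SEND seq=2155 -> in-order
Step 5: SEND seq=2000 -> out-of-order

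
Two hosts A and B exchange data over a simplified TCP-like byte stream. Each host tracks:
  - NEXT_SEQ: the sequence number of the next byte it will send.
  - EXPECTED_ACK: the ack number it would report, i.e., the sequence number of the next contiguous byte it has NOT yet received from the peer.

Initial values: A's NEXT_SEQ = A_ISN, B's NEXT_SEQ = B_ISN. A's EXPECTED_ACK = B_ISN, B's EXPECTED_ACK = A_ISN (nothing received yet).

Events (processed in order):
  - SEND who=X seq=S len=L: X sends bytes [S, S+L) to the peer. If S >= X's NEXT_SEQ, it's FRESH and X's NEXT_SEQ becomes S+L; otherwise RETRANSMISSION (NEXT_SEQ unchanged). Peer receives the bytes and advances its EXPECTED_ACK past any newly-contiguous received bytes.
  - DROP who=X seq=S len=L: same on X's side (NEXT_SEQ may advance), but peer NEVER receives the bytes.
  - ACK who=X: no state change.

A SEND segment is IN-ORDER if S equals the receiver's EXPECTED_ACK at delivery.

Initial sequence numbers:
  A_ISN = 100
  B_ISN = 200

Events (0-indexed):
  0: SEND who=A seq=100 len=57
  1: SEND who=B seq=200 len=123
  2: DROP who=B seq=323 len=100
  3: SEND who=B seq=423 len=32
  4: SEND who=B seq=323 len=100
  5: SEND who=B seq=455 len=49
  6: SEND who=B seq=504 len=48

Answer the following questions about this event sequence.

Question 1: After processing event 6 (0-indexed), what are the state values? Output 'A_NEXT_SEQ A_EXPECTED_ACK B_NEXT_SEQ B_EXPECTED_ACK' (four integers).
After event 0: A_seq=157 A_ack=200 B_seq=200 B_ack=157
After event 1: A_seq=157 A_ack=323 B_seq=323 B_ack=157
After event 2: A_seq=157 A_ack=323 B_seq=423 B_ack=157
After event 3: A_seq=157 A_ack=323 B_seq=455 B_ack=157
After event 4: A_seq=157 A_ack=455 B_seq=455 B_ack=157
After event 5: A_seq=157 A_ack=504 B_seq=504 B_ack=157
After event 6: A_seq=157 A_ack=552 B_seq=552 B_ack=157

157 552 552 157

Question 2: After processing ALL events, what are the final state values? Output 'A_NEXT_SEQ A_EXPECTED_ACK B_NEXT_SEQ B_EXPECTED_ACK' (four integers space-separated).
Answer: 157 552 552 157

Derivation:
After event 0: A_seq=157 A_ack=200 B_seq=200 B_ack=157
After event 1: A_seq=157 A_ack=323 B_seq=323 B_ack=157
After event 2: A_seq=157 A_ack=323 B_seq=423 B_ack=157
After event 3: A_seq=157 A_ack=323 B_seq=455 B_ack=157
After event 4: A_seq=157 A_ack=455 B_seq=455 B_ack=157
After event 5: A_seq=157 A_ack=504 B_seq=504 B_ack=157
After event 6: A_seq=157 A_ack=552 B_seq=552 B_ack=157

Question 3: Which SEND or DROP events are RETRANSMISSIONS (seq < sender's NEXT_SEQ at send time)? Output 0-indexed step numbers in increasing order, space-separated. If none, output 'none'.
Step 0: SEND seq=100 -> fresh
Step 1: SEND seq=200 -> fresh
Step 2: DROP seq=323 -> fresh
Step 3: SEND seq=423 -> fresh
Step 4: SEND seq=323 -> retransmit
Step 5: SEND seq=455 -> fresh
Step 6: SEND seq=504 -> fresh

Answer: 4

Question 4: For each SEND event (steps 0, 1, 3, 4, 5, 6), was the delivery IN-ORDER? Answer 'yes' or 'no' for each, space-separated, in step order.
Step 0: SEND seq=100 -> in-order
Step 1: SEND seq=200 -> in-order
Step 3: SEND seq=423 -> out-of-order
Step 4: SEND seq=323 -> in-order
Step 5: SEND seq=455 -> in-order
Step 6: SEND seq=504 -> in-order

Answer: yes yes no yes yes yes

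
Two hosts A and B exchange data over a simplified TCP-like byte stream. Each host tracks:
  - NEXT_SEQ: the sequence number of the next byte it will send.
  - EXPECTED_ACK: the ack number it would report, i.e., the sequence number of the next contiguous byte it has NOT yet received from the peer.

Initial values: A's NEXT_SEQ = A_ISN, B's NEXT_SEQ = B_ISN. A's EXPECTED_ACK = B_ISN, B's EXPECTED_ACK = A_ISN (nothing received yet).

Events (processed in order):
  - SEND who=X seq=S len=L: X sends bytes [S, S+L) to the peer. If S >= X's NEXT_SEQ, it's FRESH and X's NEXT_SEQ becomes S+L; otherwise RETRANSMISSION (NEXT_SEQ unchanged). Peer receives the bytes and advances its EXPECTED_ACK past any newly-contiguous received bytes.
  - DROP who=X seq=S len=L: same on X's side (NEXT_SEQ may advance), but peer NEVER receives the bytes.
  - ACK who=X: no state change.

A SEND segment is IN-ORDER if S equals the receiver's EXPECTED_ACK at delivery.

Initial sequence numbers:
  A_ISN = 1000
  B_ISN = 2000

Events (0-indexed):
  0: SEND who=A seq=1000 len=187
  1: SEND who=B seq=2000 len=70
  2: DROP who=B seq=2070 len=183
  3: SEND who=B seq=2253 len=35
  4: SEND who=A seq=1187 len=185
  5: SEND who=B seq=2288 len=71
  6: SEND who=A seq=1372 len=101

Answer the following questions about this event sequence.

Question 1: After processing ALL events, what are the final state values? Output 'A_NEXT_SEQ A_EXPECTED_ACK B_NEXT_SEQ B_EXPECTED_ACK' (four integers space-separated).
Answer: 1473 2070 2359 1473

Derivation:
After event 0: A_seq=1187 A_ack=2000 B_seq=2000 B_ack=1187
After event 1: A_seq=1187 A_ack=2070 B_seq=2070 B_ack=1187
After event 2: A_seq=1187 A_ack=2070 B_seq=2253 B_ack=1187
After event 3: A_seq=1187 A_ack=2070 B_seq=2288 B_ack=1187
After event 4: A_seq=1372 A_ack=2070 B_seq=2288 B_ack=1372
After event 5: A_seq=1372 A_ack=2070 B_seq=2359 B_ack=1372
After event 6: A_seq=1473 A_ack=2070 B_seq=2359 B_ack=1473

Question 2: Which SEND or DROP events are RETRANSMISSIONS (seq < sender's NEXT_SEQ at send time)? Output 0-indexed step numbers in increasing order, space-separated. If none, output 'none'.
Step 0: SEND seq=1000 -> fresh
Step 1: SEND seq=2000 -> fresh
Step 2: DROP seq=2070 -> fresh
Step 3: SEND seq=2253 -> fresh
Step 4: SEND seq=1187 -> fresh
Step 5: SEND seq=2288 -> fresh
Step 6: SEND seq=1372 -> fresh

Answer: none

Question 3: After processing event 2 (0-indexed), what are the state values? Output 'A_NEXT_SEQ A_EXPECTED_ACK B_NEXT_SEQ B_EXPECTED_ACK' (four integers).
After event 0: A_seq=1187 A_ack=2000 B_seq=2000 B_ack=1187
After event 1: A_seq=1187 A_ack=2070 B_seq=2070 B_ack=1187
After event 2: A_seq=1187 A_ack=2070 B_seq=2253 B_ack=1187

1187 2070 2253 1187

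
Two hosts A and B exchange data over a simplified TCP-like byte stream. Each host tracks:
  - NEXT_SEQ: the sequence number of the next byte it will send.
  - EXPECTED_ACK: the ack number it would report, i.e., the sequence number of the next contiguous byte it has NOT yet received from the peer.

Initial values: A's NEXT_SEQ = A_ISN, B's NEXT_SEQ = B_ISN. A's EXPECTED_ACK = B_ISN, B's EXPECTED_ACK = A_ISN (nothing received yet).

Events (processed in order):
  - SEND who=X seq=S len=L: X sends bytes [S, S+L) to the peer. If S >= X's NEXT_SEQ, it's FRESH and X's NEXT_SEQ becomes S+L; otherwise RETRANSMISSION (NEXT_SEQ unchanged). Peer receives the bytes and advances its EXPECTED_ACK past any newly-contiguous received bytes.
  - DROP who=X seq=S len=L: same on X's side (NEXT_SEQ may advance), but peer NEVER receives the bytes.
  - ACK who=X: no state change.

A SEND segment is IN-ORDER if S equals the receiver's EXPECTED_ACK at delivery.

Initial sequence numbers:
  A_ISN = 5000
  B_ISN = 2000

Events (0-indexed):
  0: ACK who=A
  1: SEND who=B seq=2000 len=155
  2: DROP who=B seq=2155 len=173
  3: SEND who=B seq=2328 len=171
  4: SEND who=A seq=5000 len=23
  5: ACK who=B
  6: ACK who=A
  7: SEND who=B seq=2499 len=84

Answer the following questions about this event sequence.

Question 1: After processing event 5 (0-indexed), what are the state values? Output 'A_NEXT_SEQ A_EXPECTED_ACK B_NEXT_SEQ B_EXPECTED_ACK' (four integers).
After event 0: A_seq=5000 A_ack=2000 B_seq=2000 B_ack=5000
After event 1: A_seq=5000 A_ack=2155 B_seq=2155 B_ack=5000
After event 2: A_seq=5000 A_ack=2155 B_seq=2328 B_ack=5000
After event 3: A_seq=5000 A_ack=2155 B_seq=2499 B_ack=5000
After event 4: A_seq=5023 A_ack=2155 B_seq=2499 B_ack=5023
After event 5: A_seq=5023 A_ack=2155 B_seq=2499 B_ack=5023

5023 2155 2499 5023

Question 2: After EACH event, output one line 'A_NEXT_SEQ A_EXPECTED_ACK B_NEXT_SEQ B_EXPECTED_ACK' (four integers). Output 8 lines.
5000 2000 2000 5000
5000 2155 2155 5000
5000 2155 2328 5000
5000 2155 2499 5000
5023 2155 2499 5023
5023 2155 2499 5023
5023 2155 2499 5023
5023 2155 2583 5023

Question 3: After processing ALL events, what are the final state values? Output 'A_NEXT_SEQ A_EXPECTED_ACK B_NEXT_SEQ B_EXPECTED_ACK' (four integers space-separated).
After event 0: A_seq=5000 A_ack=2000 B_seq=2000 B_ack=5000
After event 1: A_seq=5000 A_ack=2155 B_seq=2155 B_ack=5000
After event 2: A_seq=5000 A_ack=2155 B_seq=2328 B_ack=5000
After event 3: A_seq=5000 A_ack=2155 B_seq=2499 B_ack=5000
After event 4: A_seq=5023 A_ack=2155 B_seq=2499 B_ack=5023
After event 5: A_seq=5023 A_ack=2155 B_seq=2499 B_ack=5023
After event 6: A_seq=5023 A_ack=2155 B_seq=2499 B_ack=5023
After event 7: A_seq=5023 A_ack=2155 B_seq=2583 B_ack=5023

Answer: 5023 2155 2583 5023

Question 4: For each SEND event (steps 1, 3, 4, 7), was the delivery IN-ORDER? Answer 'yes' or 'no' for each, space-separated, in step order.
Step 1: SEND seq=2000 -> in-order
Step 3: SEND seq=2328 -> out-of-order
Step 4: SEND seq=5000 -> in-order
Step 7: SEND seq=2499 -> out-of-order

Answer: yes no yes no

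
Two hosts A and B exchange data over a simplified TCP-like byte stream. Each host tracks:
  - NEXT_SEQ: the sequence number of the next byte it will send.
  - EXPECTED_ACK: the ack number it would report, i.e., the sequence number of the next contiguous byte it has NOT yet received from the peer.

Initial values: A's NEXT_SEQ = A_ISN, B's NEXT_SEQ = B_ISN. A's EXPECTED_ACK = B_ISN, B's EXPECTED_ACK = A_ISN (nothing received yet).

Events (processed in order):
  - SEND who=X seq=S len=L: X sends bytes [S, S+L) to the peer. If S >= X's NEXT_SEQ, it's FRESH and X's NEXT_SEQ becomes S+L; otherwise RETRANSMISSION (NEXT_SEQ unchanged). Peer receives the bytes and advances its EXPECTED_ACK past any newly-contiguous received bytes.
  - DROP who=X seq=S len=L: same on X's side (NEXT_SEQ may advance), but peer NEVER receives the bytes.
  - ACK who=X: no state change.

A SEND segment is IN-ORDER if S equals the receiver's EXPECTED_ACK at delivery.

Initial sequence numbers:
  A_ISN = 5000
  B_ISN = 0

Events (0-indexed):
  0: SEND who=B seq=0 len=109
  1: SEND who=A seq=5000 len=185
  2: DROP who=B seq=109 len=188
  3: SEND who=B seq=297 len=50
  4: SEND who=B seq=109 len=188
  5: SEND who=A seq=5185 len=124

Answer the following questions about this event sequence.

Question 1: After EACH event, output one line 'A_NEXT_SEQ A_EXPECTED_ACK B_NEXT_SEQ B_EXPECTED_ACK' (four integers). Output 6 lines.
5000 109 109 5000
5185 109 109 5185
5185 109 297 5185
5185 109 347 5185
5185 347 347 5185
5309 347 347 5309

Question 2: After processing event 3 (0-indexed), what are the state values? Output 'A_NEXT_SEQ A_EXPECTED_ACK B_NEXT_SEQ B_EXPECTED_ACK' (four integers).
After event 0: A_seq=5000 A_ack=109 B_seq=109 B_ack=5000
After event 1: A_seq=5185 A_ack=109 B_seq=109 B_ack=5185
After event 2: A_seq=5185 A_ack=109 B_seq=297 B_ack=5185
After event 3: A_seq=5185 A_ack=109 B_seq=347 B_ack=5185

5185 109 347 5185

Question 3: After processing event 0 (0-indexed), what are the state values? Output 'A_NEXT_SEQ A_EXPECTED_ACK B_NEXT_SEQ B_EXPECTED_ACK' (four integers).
After event 0: A_seq=5000 A_ack=109 B_seq=109 B_ack=5000

5000 109 109 5000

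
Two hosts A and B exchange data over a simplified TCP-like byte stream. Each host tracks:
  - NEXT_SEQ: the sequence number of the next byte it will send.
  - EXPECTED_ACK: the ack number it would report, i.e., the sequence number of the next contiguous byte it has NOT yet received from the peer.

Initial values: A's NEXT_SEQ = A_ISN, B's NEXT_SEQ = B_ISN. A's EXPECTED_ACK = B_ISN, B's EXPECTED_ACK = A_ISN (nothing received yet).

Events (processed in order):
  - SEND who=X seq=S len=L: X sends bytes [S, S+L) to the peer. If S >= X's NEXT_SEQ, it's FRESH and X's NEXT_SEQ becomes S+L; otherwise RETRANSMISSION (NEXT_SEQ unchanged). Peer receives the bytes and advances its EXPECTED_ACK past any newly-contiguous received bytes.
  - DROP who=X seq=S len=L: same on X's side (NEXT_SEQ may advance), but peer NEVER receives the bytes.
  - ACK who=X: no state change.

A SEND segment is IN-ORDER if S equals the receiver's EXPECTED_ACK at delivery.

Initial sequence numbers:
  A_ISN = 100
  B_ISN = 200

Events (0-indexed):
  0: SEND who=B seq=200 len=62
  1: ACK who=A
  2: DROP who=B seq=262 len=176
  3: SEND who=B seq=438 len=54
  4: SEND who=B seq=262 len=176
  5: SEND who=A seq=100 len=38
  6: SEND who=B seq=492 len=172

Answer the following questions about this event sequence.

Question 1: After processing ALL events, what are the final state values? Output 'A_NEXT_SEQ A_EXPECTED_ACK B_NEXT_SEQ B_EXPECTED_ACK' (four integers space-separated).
Answer: 138 664 664 138

Derivation:
After event 0: A_seq=100 A_ack=262 B_seq=262 B_ack=100
After event 1: A_seq=100 A_ack=262 B_seq=262 B_ack=100
After event 2: A_seq=100 A_ack=262 B_seq=438 B_ack=100
After event 3: A_seq=100 A_ack=262 B_seq=492 B_ack=100
After event 4: A_seq=100 A_ack=492 B_seq=492 B_ack=100
After event 5: A_seq=138 A_ack=492 B_seq=492 B_ack=138
After event 6: A_seq=138 A_ack=664 B_seq=664 B_ack=138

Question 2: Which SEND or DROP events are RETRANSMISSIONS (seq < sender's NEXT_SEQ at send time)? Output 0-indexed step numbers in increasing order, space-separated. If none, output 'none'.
Answer: 4

Derivation:
Step 0: SEND seq=200 -> fresh
Step 2: DROP seq=262 -> fresh
Step 3: SEND seq=438 -> fresh
Step 4: SEND seq=262 -> retransmit
Step 5: SEND seq=100 -> fresh
Step 6: SEND seq=492 -> fresh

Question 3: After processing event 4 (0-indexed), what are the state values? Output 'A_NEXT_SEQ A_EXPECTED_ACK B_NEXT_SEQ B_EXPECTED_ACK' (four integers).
After event 0: A_seq=100 A_ack=262 B_seq=262 B_ack=100
After event 1: A_seq=100 A_ack=262 B_seq=262 B_ack=100
After event 2: A_seq=100 A_ack=262 B_seq=438 B_ack=100
After event 3: A_seq=100 A_ack=262 B_seq=492 B_ack=100
After event 4: A_seq=100 A_ack=492 B_seq=492 B_ack=100

100 492 492 100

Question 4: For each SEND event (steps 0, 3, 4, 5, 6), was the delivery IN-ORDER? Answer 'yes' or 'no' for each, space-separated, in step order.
Answer: yes no yes yes yes

Derivation:
Step 0: SEND seq=200 -> in-order
Step 3: SEND seq=438 -> out-of-order
Step 4: SEND seq=262 -> in-order
Step 5: SEND seq=100 -> in-order
Step 6: SEND seq=492 -> in-order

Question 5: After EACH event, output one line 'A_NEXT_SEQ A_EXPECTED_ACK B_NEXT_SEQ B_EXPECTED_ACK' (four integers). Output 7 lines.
100 262 262 100
100 262 262 100
100 262 438 100
100 262 492 100
100 492 492 100
138 492 492 138
138 664 664 138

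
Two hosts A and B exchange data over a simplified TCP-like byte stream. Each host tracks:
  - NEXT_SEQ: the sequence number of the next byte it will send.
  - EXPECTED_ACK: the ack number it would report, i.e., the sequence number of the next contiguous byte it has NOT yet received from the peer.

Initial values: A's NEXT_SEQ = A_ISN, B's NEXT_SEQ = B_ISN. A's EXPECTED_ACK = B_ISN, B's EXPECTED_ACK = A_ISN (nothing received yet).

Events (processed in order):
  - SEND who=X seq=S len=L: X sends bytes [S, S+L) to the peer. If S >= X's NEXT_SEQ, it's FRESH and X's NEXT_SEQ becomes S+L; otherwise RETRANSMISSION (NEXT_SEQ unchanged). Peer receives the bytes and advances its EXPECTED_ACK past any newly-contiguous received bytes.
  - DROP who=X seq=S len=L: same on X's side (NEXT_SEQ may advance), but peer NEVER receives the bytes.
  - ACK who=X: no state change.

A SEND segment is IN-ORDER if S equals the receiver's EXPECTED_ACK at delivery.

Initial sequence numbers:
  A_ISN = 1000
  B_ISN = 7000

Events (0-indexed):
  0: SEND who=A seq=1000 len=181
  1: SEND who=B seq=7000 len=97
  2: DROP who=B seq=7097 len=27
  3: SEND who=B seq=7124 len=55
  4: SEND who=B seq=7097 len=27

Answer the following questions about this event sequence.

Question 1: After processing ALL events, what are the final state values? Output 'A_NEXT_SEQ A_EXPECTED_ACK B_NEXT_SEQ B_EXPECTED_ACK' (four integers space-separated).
Answer: 1181 7179 7179 1181

Derivation:
After event 0: A_seq=1181 A_ack=7000 B_seq=7000 B_ack=1181
After event 1: A_seq=1181 A_ack=7097 B_seq=7097 B_ack=1181
After event 2: A_seq=1181 A_ack=7097 B_seq=7124 B_ack=1181
After event 3: A_seq=1181 A_ack=7097 B_seq=7179 B_ack=1181
After event 4: A_seq=1181 A_ack=7179 B_seq=7179 B_ack=1181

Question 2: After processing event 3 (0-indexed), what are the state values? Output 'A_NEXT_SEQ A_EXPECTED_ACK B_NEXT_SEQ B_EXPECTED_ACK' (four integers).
After event 0: A_seq=1181 A_ack=7000 B_seq=7000 B_ack=1181
After event 1: A_seq=1181 A_ack=7097 B_seq=7097 B_ack=1181
After event 2: A_seq=1181 A_ack=7097 B_seq=7124 B_ack=1181
After event 3: A_seq=1181 A_ack=7097 B_seq=7179 B_ack=1181

1181 7097 7179 1181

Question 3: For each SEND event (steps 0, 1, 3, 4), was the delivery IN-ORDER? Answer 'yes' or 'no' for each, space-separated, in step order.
Step 0: SEND seq=1000 -> in-order
Step 1: SEND seq=7000 -> in-order
Step 3: SEND seq=7124 -> out-of-order
Step 4: SEND seq=7097 -> in-order

Answer: yes yes no yes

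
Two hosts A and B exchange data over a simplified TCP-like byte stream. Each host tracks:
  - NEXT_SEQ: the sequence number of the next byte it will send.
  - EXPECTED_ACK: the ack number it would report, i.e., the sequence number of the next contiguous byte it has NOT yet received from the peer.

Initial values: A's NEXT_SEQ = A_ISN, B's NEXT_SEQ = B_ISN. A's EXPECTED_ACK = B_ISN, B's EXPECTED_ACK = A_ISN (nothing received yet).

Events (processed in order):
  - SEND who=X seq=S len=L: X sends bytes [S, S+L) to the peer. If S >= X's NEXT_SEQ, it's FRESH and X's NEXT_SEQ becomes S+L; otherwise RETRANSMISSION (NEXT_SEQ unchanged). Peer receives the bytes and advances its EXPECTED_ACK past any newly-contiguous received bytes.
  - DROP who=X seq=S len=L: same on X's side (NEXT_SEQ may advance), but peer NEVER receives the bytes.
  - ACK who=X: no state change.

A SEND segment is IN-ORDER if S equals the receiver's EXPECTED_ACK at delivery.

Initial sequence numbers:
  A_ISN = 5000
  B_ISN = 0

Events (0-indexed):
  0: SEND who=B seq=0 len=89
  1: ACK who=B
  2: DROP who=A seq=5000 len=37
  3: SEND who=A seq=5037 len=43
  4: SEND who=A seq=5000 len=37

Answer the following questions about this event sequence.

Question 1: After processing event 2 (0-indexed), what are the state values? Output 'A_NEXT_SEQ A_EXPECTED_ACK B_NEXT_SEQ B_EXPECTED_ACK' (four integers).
After event 0: A_seq=5000 A_ack=89 B_seq=89 B_ack=5000
After event 1: A_seq=5000 A_ack=89 B_seq=89 B_ack=5000
After event 2: A_seq=5037 A_ack=89 B_seq=89 B_ack=5000

5037 89 89 5000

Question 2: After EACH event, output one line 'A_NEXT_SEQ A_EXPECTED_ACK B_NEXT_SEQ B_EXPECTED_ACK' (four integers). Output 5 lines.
5000 89 89 5000
5000 89 89 5000
5037 89 89 5000
5080 89 89 5000
5080 89 89 5080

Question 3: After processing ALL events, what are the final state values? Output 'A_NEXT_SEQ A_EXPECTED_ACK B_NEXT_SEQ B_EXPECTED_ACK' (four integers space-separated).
Answer: 5080 89 89 5080

Derivation:
After event 0: A_seq=5000 A_ack=89 B_seq=89 B_ack=5000
After event 1: A_seq=5000 A_ack=89 B_seq=89 B_ack=5000
After event 2: A_seq=5037 A_ack=89 B_seq=89 B_ack=5000
After event 3: A_seq=5080 A_ack=89 B_seq=89 B_ack=5000
After event 4: A_seq=5080 A_ack=89 B_seq=89 B_ack=5080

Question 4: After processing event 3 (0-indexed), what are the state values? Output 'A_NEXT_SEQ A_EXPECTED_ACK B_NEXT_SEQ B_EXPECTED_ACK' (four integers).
After event 0: A_seq=5000 A_ack=89 B_seq=89 B_ack=5000
After event 1: A_seq=5000 A_ack=89 B_seq=89 B_ack=5000
After event 2: A_seq=5037 A_ack=89 B_seq=89 B_ack=5000
After event 3: A_seq=5080 A_ack=89 B_seq=89 B_ack=5000

5080 89 89 5000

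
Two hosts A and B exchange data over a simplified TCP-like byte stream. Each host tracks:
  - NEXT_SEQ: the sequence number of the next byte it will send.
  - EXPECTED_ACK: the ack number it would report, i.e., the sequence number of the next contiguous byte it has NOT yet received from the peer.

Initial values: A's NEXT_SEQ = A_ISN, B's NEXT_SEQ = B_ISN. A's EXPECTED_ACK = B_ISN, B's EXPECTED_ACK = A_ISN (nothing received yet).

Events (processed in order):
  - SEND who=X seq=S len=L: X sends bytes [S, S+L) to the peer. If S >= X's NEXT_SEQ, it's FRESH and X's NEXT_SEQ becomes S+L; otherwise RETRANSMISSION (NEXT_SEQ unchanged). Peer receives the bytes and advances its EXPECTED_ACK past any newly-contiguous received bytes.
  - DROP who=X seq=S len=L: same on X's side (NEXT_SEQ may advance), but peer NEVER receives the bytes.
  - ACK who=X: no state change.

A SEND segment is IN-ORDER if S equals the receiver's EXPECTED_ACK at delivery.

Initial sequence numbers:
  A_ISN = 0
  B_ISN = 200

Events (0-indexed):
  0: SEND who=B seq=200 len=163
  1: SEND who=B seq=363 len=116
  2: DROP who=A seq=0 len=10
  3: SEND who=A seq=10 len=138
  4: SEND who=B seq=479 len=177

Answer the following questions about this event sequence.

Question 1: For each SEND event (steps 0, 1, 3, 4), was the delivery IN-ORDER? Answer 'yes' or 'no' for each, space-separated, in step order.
Answer: yes yes no yes

Derivation:
Step 0: SEND seq=200 -> in-order
Step 1: SEND seq=363 -> in-order
Step 3: SEND seq=10 -> out-of-order
Step 4: SEND seq=479 -> in-order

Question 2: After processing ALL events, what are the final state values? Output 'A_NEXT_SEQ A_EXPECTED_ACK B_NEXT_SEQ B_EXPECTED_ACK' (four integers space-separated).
After event 0: A_seq=0 A_ack=363 B_seq=363 B_ack=0
After event 1: A_seq=0 A_ack=479 B_seq=479 B_ack=0
After event 2: A_seq=10 A_ack=479 B_seq=479 B_ack=0
After event 3: A_seq=148 A_ack=479 B_seq=479 B_ack=0
After event 4: A_seq=148 A_ack=656 B_seq=656 B_ack=0

Answer: 148 656 656 0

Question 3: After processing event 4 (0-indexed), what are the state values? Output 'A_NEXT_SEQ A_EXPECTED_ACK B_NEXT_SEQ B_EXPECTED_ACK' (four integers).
After event 0: A_seq=0 A_ack=363 B_seq=363 B_ack=0
After event 1: A_seq=0 A_ack=479 B_seq=479 B_ack=0
After event 2: A_seq=10 A_ack=479 B_seq=479 B_ack=0
After event 3: A_seq=148 A_ack=479 B_seq=479 B_ack=0
After event 4: A_seq=148 A_ack=656 B_seq=656 B_ack=0

148 656 656 0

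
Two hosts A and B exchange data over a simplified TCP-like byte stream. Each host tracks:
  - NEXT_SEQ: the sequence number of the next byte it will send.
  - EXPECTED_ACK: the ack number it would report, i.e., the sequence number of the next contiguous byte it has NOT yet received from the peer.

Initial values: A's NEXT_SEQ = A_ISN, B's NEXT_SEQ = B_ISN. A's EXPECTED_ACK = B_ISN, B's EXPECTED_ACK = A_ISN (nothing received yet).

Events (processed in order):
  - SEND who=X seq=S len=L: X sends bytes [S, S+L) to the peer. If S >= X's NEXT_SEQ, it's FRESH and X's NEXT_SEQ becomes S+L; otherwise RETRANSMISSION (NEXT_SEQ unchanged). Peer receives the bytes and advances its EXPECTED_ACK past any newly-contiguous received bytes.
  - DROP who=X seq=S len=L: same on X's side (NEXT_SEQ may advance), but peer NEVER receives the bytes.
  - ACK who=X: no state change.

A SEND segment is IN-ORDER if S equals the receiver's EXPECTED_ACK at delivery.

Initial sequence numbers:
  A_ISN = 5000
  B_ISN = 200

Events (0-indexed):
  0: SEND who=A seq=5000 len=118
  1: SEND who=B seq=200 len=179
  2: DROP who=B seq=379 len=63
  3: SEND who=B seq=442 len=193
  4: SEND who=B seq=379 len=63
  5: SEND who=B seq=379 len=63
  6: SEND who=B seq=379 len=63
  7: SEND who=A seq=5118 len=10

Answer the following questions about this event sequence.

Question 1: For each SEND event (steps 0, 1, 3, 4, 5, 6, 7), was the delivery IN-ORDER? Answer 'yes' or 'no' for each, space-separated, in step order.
Step 0: SEND seq=5000 -> in-order
Step 1: SEND seq=200 -> in-order
Step 3: SEND seq=442 -> out-of-order
Step 4: SEND seq=379 -> in-order
Step 5: SEND seq=379 -> out-of-order
Step 6: SEND seq=379 -> out-of-order
Step 7: SEND seq=5118 -> in-order

Answer: yes yes no yes no no yes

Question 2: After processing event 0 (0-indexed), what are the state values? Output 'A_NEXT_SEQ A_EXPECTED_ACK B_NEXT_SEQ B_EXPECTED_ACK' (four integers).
After event 0: A_seq=5118 A_ack=200 B_seq=200 B_ack=5118

5118 200 200 5118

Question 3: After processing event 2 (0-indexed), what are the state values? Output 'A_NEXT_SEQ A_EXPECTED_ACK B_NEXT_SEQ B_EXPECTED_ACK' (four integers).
After event 0: A_seq=5118 A_ack=200 B_seq=200 B_ack=5118
After event 1: A_seq=5118 A_ack=379 B_seq=379 B_ack=5118
After event 2: A_seq=5118 A_ack=379 B_seq=442 B_ack=5118

5118 379 442 5118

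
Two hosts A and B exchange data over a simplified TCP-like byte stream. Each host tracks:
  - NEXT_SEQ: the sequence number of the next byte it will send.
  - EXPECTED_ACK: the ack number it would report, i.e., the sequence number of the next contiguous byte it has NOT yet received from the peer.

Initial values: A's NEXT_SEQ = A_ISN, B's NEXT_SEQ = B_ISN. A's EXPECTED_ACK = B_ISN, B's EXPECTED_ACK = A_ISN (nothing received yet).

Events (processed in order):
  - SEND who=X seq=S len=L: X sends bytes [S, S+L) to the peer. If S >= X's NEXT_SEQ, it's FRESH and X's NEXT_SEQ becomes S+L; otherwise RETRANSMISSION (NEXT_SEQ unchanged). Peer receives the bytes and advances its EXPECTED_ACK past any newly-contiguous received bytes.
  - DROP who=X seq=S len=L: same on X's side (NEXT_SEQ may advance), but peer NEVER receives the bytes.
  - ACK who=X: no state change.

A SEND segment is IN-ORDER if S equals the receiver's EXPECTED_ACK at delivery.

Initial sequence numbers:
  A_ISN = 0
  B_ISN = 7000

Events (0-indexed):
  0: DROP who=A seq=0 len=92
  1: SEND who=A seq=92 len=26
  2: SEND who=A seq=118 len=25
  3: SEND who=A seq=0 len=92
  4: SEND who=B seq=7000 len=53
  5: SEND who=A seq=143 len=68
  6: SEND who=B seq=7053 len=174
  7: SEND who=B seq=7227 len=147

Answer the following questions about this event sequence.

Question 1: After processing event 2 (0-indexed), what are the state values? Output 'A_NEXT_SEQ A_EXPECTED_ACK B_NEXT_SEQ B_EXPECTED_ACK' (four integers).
After event 0: A_seq=92 A_ack=7000 B_seq=7000 B_ack=0
After event 1: A_seq=118 A_ack=7000 B_seq=7000 B_ack=0
After event 2: A_seq=143 A_ack=7000 B_seq=7000 B_ack=0

143 7000 7000 0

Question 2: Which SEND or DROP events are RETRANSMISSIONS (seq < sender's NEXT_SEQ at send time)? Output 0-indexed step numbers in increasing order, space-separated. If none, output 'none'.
Step 0: DROP seq=0 -> fresh
Step 1: SEND seq=92 -> fresh
Step 2: SEND seq=118 -> fresh
Step 3: SEND seq=0 -> retransmit
Step 4: SEND seq=7000 -> fresh
Step 5: SEND seq=143 -> fresh
Step 6: SEND seq=7053 -> fresh
Step 7: SEND seq=7227 -> fresh

Answer: 3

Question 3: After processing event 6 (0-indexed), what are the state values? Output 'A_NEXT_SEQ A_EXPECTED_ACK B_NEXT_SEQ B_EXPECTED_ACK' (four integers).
After event 0: A_seq=92 A_ack=7000 B_seq=7000 B_ack=0
After event 1: A_seq=118 A_ack=7000 B_seq=7000 B_ack=0
After event 2: A_seq=143 A_ack=7000 B_seq=7000 B_ack=0
After event 3: A_seq=143 A_ack=7000 B_seq=7000 B_ack=143
After event 4: A_seq=143 A_ack=7053 B_seq=7053 B_ack=143
After event 5: A_seq=211 A_ack=7053 B_seq=7053 B_ack=211
After event 6: A_seq=211 A_ack=7227 B_seq=7227 B_ack=211

211 7227 7227 211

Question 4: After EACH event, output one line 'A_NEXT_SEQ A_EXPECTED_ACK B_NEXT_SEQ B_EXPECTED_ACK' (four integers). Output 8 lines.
92 7000 7000 0
118 7000 7000 0
143 7000 7000 0
143 7000 7000 143
143 7053 7053 143
211 7053 7053 211
211 7227 7227 211
211 7374 7374 211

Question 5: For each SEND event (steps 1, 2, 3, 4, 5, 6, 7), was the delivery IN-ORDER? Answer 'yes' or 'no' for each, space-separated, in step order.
Step 1: SEND seq=92 -> out-of-order
Step 2: SEND seq=118 -> out-of-order
Step 3: SEND seq=0 -> in-order
Step 4: SEND seq=7000 -> in-order
Step 5: SEND seq=143 -> in-order
Step 6: SEND seq=7053 -> in-order
Step 7: SEND seq=7227 -> in-order

Answer: no no yes yes yes yes yes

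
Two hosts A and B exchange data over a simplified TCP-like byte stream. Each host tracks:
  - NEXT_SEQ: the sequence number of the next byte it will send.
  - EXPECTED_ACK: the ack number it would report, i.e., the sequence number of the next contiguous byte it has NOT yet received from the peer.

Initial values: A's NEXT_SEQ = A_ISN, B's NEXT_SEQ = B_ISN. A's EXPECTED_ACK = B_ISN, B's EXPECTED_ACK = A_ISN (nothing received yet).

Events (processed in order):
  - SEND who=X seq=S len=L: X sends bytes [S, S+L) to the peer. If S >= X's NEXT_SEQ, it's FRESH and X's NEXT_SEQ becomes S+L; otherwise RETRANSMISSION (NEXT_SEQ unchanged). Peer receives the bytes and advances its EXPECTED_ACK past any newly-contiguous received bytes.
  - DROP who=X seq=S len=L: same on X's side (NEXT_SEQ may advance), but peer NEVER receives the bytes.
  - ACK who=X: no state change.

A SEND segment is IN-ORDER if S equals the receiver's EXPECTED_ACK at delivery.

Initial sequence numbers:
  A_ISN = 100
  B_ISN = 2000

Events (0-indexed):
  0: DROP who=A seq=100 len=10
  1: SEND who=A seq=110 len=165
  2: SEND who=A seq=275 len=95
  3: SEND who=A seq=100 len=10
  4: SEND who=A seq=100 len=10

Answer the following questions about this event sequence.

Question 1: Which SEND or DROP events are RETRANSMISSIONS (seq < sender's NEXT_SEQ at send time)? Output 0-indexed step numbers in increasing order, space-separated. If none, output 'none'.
Answer: 3 4

Derivation:
Step 0: DROP seq=100 -> fresh
Step 1: SEND seq=110 -> fresh
Step 2: SEND seq=275 -> fresh
Step 3: SEND seq=100 -> retransmit
Step 4: SEND seq=100 -> retransmit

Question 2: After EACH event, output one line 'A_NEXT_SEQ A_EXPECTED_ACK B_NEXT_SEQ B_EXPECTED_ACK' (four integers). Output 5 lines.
110 2000 2000 100
275 2000 2000 100
370 2000 2000 100
370 2000 2000 370
370 2000 2000 370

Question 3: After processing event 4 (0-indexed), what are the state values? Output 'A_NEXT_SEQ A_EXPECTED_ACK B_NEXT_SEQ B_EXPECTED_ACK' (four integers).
After event 0: A_seq=110 A_ack=2000 B_seq=2000 B_ack=100
After event 1: A_seq=275 A_ack=2000 B_seq=2000 B_ack=100
After event 2: A_seq=370 A_ack=2000 B_seq=2000 B_ack=100
After event 3: A_seq=370 A_ack=2000 B_seq=2000 B_ack=370
After event 4: A_seq=370 A_ack=2000 B_seq=2000 B_ack=370

370 2000 2000 370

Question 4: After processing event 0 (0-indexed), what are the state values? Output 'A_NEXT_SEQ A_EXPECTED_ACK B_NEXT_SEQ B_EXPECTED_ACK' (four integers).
After event 0: A_seq=110 A_ack=2000 B_seq=2000 B_ack=100

110 2000 2000 100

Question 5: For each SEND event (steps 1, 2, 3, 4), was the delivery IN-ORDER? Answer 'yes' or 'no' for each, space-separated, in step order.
Step 1: SEND seq=110 -> out-of-order
Step 2: SEND seq=275 -> out-of-order
Step 3: SEND seq=100 -> in-order
Step 4: SEND seq=100 -> out-of-order

Answer: no no yes no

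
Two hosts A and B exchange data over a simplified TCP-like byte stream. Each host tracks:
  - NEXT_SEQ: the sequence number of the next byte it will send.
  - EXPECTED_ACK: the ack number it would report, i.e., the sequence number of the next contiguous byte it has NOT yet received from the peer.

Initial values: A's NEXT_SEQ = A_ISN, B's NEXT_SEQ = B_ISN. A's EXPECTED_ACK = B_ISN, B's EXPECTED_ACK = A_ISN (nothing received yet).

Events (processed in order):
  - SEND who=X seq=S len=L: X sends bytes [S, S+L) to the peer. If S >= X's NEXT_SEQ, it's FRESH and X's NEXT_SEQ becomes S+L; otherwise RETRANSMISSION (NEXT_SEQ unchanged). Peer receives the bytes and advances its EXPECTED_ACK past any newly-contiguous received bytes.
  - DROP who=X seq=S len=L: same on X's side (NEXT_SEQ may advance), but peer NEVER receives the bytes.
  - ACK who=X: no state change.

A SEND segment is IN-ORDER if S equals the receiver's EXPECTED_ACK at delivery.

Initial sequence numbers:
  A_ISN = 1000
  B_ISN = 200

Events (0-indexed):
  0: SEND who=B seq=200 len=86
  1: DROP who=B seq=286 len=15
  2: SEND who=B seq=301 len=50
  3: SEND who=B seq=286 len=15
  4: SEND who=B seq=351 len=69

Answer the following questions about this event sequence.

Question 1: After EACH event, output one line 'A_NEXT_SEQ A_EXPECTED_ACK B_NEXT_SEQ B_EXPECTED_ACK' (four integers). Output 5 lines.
1000 286 286 1000
1000 286 301 1000
1000 286 351 1000
1000 351 351 1000
1000 420 420 1000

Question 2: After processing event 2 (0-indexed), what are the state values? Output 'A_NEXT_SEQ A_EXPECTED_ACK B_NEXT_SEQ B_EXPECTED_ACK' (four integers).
After event 0: A_seq=1000 A_ack=286 B_seq=286 B_ack=1000
After event 1: A_seq=1000 A_ack=286 B_seq=301 B_ack=1000
After event 2: A_seq=1000 A_ack=286 B_seq=351 B_ack=1000

1000 286 351 1000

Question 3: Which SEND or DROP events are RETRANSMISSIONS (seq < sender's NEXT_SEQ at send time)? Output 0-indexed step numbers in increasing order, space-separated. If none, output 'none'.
Answer: 3

Derivation:
Step 0: SEND seq=200 -> fresh
Step 1: DROP seq=286 -> fresh
Step 2: SEND seq=301 -> fresh
Step 3: SEND seq=286 -> retransmit
Step 4: SEND seq=351 -> fresh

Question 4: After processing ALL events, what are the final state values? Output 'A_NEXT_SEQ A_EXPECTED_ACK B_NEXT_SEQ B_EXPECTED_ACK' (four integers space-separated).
Answer: 1000 420 420 1000

Derivation:
After event 0: A_seq=1000 A_ack=286 B_seq=286 B_ack=1000
After event 1: A_seq=1000 A_ack=286 B_seq=301 B_ack=1000
After event 2: A_seq=1000 A_ack=286 B_seq=351 B_ack=1000
After event 3: A_seq=1000 A_ack=351 B_seq=351 B_ack=1000
After event 4: A_seq=1000 A_ack=420 B_seq=420 B_ack=1000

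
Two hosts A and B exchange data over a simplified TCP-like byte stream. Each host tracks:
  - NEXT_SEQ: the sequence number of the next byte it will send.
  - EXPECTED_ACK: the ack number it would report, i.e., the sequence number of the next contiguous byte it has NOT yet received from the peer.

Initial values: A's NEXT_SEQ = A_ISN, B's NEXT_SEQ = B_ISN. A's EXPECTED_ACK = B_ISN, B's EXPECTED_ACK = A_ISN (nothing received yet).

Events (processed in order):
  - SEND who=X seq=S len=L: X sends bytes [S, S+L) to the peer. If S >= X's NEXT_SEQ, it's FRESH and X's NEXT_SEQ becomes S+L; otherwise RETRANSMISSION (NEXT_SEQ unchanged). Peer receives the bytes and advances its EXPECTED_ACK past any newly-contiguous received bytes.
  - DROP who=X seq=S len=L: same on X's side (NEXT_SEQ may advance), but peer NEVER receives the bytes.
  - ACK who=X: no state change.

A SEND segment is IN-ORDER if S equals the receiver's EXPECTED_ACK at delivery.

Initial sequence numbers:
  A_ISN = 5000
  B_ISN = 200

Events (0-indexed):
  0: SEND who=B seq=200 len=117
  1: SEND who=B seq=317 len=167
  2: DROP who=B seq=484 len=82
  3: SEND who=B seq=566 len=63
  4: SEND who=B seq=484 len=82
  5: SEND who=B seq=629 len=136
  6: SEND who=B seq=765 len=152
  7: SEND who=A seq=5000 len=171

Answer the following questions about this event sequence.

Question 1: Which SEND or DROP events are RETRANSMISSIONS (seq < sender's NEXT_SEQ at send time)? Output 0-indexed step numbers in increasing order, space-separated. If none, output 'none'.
Answer: 4

Derivation:
Step 0: SEND seq=200 -> fresh
Step 1: SEND seq=317 -> fresh
Step 2: DROP seq=484 -> fresh
Step 3: SEND seq=566 -> fresh
Step 4: SEND seq=484 -> retransmit
Step 5: SEND seq=629 -> fresh
Step 6: SEND seq=765 -> fresh
Step 7: SEND seq=5000 -> fresh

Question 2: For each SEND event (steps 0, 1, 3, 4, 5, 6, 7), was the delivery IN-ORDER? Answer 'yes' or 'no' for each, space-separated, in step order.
Step 0: SEND seq=200 -> in-order
Step 1: SEND seq=317 -> in-order
Step 3: SEND seq=566 -> out-of-order
Step 4: SEND seq=484 -> in-order
Step 5: SEND seq=629 -> in-order
Step 6: SEND seq=765 -> in-order
Step 7: SEND seq=5000 -> in-order

Answer: yes yes no yes yes yes yes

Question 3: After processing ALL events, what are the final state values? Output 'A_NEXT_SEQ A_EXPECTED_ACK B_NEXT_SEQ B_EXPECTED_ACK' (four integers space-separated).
Answer: 5171 917 917 5171

Derivation:
After event 0: A_seq=5000 A_ack=317 B_seq=317 B_ack=5000
After event 1: A_seq=5000 A_ack=484 B_seq=484 B_ack=5000
After event 2: A_seq=5000 A_ack=484 B_seq=566 B_ack=5000
After event 3: A_seq=5000 A_ack=484 B_seq=629 B_ack=5000
After event 4: A_seq=5000 A_ack=629 B_seq=629 B_ack=5000
After event 5: A_seq=5000 A_ack=765 B_seq=765 B_ack=5000
After event 6: A_seq=5000 A_ack=917 B_seq=917 B_ack=5000
After event 7: A_seq=5171 A_ack=917 B_seq=917 B_ack=5171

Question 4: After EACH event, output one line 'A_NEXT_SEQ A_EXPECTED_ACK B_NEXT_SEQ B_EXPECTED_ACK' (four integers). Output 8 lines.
5000 317 317 5000
5000 484 484 5000
5000 484 566 5000
5000 484 629 5000
5000 629 629 5000
5000 765 765 5000
5000 917 917 5000
5171 917 917 5171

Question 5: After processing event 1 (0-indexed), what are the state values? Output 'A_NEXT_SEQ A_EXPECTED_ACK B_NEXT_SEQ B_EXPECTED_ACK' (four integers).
After event 0: A_seq=5000 A_ack=317 B_seq=317 B_ack=5000
After event 1: A_seq=5000 A_ack=484 B_seq=484 B_ack=5000

5000 484 484 5000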